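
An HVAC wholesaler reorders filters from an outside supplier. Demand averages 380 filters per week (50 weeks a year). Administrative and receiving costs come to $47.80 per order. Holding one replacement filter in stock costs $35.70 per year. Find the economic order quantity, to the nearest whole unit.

Annual demand D = 380 × 50 = 19,000.
EOQ = √(2DS / H) = √(2 × 19,000 × 47.8 / 35.7).
= √(1,816,400 / 35.7) = √50,879.5518 ≈ 225.565.

Q* ≈ 226 filters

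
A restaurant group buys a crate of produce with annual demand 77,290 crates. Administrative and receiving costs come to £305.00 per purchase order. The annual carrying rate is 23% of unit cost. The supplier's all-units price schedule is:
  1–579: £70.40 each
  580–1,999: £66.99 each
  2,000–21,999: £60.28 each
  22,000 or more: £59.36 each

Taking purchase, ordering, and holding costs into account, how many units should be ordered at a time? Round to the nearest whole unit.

Q* ≈ 2,000 crates

Holding cost per unit per year at price C is H = 0.23·C.
For each price level, check whether its EOQ is feasible; otherwise the best quantity at that price is the breakpoint.
Tier 1 (£70.40): EOQ = 1706.4 exceeds tier's upper bound 579, so this tier is dominated.
EOQ at £66.99 = 1749.3 (feasible in tier 2): TC = 77,290×£66.99 + (77,290/1749.3)×305 + (1749.3/2)×0.23×£66.99 = £5,204,609.38.
EOQ at £60.28 = 1844.1 < 2000, so use break Q=2000: TC = 77,290×£60.28 + (77,290/2000.0)×305 + (2000.0/2)×0.23×£60.28 = £4,684,692.33.
EOQ at £59.36 = 1858.3 < 22000, so use break Q=22000: TC = 77,290×£59.36 + (77,290/22000.0)×305 + (22000.0/2)×0.23×£59.36 = £4,739,186.72.
Lowest total cost is £4,684,692.33 at Q = 2000.0.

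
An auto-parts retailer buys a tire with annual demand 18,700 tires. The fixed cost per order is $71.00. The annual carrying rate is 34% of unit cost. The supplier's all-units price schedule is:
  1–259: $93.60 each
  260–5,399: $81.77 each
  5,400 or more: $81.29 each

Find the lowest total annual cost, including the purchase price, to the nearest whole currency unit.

Holding cost per unit per year at price C is H = 0.34·C.
Candidates are each tier's EOQ (if it falls in that tier) and each price-break quantity.
Tier 1 ($93.60): EOQ = 288.9 exceeds tier's upper bound 259, so this tier is dominated.
EOQ at $81.77 = 309.0 (feasible in tier 2): TC = 18,700×$81.77 + (18,700/309.0)×71 + (309.0/2)×0.34×$81.77 = $1,537,691.14.
EOQ at $81.29 = 310.0 < 5400, so use break Q=5400: TC = 18,700×$81.29 + (18,700/5400.0)×71 + (5400.0/2)×0.34×$81.29 = $1,594,993.09.
Lowest total cost among the candidates is at Q = 309.0.

TC* ≈ $1,537,691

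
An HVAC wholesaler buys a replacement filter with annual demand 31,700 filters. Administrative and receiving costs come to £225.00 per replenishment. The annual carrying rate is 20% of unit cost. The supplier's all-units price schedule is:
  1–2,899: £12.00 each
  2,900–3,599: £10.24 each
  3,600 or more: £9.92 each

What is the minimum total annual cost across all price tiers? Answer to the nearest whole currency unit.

TC* ≈ £320,016

Holding cost per unit per year at price C is H = 0.20·C.
For each price level, check whether its EOQ is feasible; otherwise the best quantity at that price is the breakpoint.
EOQ at £12.00 = 2438.0 (feasible in tier 1): TC = 31,700×£12.00 + (31,700/2438.0)×225 + (2438.0/2)×0.20×£12.00 = £386,251.15.
EOQ at £10.24 = 2639.2 < 2900, so use break Q=2900: TC = 31,700×£10.24 + (31,700/2900.0)×225 + (2900.0/2)×0.20×£10.24 = £330,037.08.
EOQ at £9.92 = 2681.4 < 3600, so use break Q=3600: TC = 31,700×£9.92 + (31,700/3600.0)×225 + (3600.0/2)×0.20×£9.92 = £320,016.45.
Lowest total cost among the candidates is at Q = 3600.0.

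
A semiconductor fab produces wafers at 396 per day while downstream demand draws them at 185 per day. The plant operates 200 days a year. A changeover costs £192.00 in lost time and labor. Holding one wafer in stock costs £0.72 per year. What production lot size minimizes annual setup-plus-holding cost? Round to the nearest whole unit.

Q* ≈ 6,086 wafers

Annual demand D = 185 × 200 = 37,000.
Production build-up factor (1 − d/p) = 1 − 185/396 = 0.5328.
Q* = √(2DS / (H(1 − d/p))) = √(2 × 37,000 × 192 / (0.72 × 0.5328)).
= √(14,208,000 / 0.3836) ≈ 6085.645.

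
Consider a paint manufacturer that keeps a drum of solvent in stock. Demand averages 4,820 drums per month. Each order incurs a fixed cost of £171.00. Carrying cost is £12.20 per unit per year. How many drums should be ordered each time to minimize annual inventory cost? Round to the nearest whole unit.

Q* ≈ 1,273 drums

Annual demand D = 4,820 × 12 = 57,840.
EOQ = √(2DS / H) = √(2 × 57,840 × 171 / 12.2).
= √(19,781,280 / 12.2) = √1,621,416.3934 ≈ 1273.348.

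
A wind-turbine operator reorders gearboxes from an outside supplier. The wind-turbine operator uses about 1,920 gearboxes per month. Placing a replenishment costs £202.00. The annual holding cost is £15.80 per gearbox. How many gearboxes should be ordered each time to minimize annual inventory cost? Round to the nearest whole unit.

Q* ≈ 768 gearboxes

Annual demand D = 1,920 × 12 = 23,040.
EOQ = √(2DS / H) = √(2 × 23,040 × 202 / 15.8).
= √(9,308,160 / 15.8) = √589,124.0506 ≈ 767.544.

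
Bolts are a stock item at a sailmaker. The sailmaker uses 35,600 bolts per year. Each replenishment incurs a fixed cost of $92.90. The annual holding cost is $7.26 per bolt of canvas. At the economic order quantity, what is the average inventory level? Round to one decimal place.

Average inventory ≈ 477.3 bolts

EOQ = √(2DS/H) = √(2 × 35,600 × 92.9 / 7.26) ≈ 954.51.
Average inventory = Q*/2 ≈ 954.51 / 2 = 477.254.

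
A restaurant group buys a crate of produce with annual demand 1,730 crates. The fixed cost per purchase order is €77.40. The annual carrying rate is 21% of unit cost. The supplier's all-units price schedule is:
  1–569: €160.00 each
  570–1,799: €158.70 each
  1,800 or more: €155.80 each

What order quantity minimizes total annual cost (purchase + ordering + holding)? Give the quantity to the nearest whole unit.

Holding cost per unit per year at price C is H = 0.21·C.
For each price level, check whether its EOQ is feasible; otherwise the best quantity at that price is the breakpoint.
EOQ at €160.00 = 89.3 (feasible in tier 1): TC = 1,730×€160.00 + (1,730/89.3)×77.4 + (89.3/2)×0.21×€160.00 = €279,799.70.
EOQ at €158.70 = 89.6 < 570, so use break Q=570: TC = 1,730×€158.70 + (1,730/570.0)×77.4 + (570.0/2)×0.21×€158.70 = €284,284.11.
EOQ at €155.80 = 90.5 < 1800, so use break Q=1800: TC = 1,730×€155.80 + (1,730/1800.0)×77.4 + (1800.0/2)×0.21×€155.80 = €299,054.59.
Lowest total cost is €279,799.70 at Q = 89.3.

Q* ≈ 89 crates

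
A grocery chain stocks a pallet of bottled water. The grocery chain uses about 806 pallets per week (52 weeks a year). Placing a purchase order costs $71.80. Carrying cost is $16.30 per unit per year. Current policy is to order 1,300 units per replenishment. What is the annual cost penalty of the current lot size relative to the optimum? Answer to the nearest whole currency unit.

Annual demand D = 806 × 52 = 41,912.
EOQ = √(2DS/H) = √(2 × 41,912 × 71.8 / 16.3) ≈ 607.65.
Cost at Q* = (D/Q*)S + (Q*/2)H = √(2DSH) ≈ $9,904.67.
Cost at Q = 1,300: (41,912/1,300)×71.8 + (1,300/2)×16.3 = $2,314.83 + $10,595.00 = $12,909.83.
Excess = $12,909.83 − $9,904.67 = $3,005.16.

Extra cost ≈ $3,005 per year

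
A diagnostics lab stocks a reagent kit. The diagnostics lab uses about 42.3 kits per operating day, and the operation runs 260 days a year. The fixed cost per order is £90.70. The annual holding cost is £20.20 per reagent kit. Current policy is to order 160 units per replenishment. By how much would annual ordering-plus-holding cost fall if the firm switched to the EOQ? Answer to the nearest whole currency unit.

Annual demand D = 42.3 × 260 = 10,998.
EOQ = √(2DS/H) = √(2 × 10,998 × 90.7 / 20.2) ≈ 314.27.
Cost at Q* = (D/Q*)S + (Q*/2)H = √(2DSH) ≈ £6,348.21.
Cost at Q = 160: (10,998/160)×90.7 + (160/2)×20.2 = £6,234.49 + £1,616.00 = £7,850.49.
Excess = £7,850.49 − £6,348.21 = £1,502.28.

Extra cost ≈ £1,502 per year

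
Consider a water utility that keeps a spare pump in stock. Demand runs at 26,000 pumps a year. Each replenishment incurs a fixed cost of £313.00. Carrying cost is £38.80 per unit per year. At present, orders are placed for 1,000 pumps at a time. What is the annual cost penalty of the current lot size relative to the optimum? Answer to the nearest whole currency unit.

Extra cost ≈ £2,408 per year

EOQ = √(2DS/H) = √(2 × 26,000 × 313 / 38.8) ≈ 647.68.
Cost at Q* = (D/Q*)S + (Q*/2)H = √(2DSH) ≈ £25,129.84.
Cost at Q = 1,000: (26,000/1,000)×313 + (1,000/2)×38.8 = £8,138.00 + £19,400.00 = £27,538.00.
Excess = £27,538.00 − £25,129.84 = £2,408.16.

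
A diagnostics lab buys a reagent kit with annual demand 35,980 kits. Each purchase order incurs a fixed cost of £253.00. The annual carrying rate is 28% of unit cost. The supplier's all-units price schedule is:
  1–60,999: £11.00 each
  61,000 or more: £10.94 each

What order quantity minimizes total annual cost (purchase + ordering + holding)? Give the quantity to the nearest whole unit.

Holding cost per unit per year at price C is H = 0.28·C.
Candidates are each tier's EOQ (if it falls in that tier) and each price-break quantity.
EOQ at £11.00 = 2431.3 (feasible in tier 1): TC = 35,980×£11.00 + (35,980/2431.3)×253 + (2431.3/2)×0.28×£11.00 = £403,268.26.
EOQ at £10.94 = 2437.9 < 61000, so use break Q=61000: TC = 35,980×£10.94 + (35,980/61000.0)×253 + (61000.0/2)×0.28×£10.94 = £487,198.03.
Lowest total cost is £403,268.26 at Q = 2431.3.

Q* ≈ 2,431 kits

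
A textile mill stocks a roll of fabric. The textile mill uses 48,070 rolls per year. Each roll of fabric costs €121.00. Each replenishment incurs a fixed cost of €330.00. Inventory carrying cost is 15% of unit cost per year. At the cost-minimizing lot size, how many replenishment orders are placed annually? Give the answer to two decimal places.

Holding cost H = 0.15 × €121.00 = €18.1500 per unit per year.
The optimal lot size = √(2DS/H) = √(2 × 48,070 × 330 / 18.15) ≈ 1322.12.
Orders per year = D / Q* = 48,070 / 1322.12 ≈ 36.358.

N ≈ 36.36 orders per year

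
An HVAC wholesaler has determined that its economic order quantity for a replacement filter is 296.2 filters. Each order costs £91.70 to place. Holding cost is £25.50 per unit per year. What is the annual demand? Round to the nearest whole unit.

D ≈ 12,199 filters per year

Invert the EOQ relation Q*² = 2DS/H.
From Q* = √(2DS/H): D = Q*²H / (2S) = 296.2² × 25.5 / (2 × 91.7) = 12198.627.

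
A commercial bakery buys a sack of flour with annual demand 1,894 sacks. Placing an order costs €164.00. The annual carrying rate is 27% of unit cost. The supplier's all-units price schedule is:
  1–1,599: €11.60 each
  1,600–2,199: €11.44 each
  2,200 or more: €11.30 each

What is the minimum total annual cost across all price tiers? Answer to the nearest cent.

TC* ≈ €23,365.28

Holding cost per unit per year at price C is H = 0.27·C.
Evaluate total cost at each tier's feasible EOQ or, if the EOQ is below the tier, at the tier's minimum quantity.
EOQ at €11.60 = 445.4 (feasible in tier 1): TC = 1,894×€11.60 + (1,894/445.4)×164 + (445.4/2)×0.27×€11.60 = €23,365.28.
EOQ at €11.44 = 448.5 < 1600, so use break Q=1600: TC = 1,894×€11.44 + (1,894/1600.0)×164 + (1600.0/2)×0.27×€11.44 = €24,332.53.
EOQ at €11.30 = 451.2 < 2200, so use break Q=2200: TC = 1,894×€11.30 + (1,894/2200.0)×164 + (2200.0/2)×0.27×€11.30 = €24,899.49.
Lowest total cost among the candidates is at Q = 445.4.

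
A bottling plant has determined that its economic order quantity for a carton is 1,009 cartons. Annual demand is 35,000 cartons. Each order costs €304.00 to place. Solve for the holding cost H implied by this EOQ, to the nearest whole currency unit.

The basic EOQ model gives Q* = √(2DS/H); rearrange for the unknown.
From Q* = √(2DS/H): H = 2DS / Q*² = 2 × 35,000 × 304 / 1,009² = 20.9021.

H ≈ €21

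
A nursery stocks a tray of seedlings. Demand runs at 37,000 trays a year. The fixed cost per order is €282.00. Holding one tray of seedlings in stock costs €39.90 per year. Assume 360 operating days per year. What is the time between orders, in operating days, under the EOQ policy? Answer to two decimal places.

T ≈ 7.04 days

Q* = √(2DS/H) = √(2 × 37,000 × 282 / 39.9) ≈ 723.19.
Cycle time = Q*/D × 360 = 723.19 / 37,000 × 360 ≈ 7.036 days.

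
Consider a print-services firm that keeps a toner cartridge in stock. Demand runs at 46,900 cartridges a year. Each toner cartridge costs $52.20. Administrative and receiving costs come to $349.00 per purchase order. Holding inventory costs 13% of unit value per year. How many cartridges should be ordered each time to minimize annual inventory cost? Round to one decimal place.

Holding cost H = 0.13 × $52.20 = $6.7860 per unit per year.
EOQ = √(2DS / H) = √(2 × 46,900 × 349 / 6.786).
= √(32,736,200 / 6.786) = √4,824,078.9861 ≈ 2196.379.

Q* ≈ 2,196.4 cartridges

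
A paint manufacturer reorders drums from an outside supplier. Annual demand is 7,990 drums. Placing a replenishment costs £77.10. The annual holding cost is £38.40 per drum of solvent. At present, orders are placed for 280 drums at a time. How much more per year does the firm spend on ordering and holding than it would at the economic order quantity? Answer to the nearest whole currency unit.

Extra cost ≈ £698 per year

EOQ = √(2DS/H) = √(2 × 7,990 × 77.1 / 38.4) ≈ 179.12.
Cost at Q* = (D/Q*)S + (Q*/2)H = √(2DSH) ≈ £6,878.30.
Cost at Q = 280: (7,990/280)×77.1 + (280/2)×38.4 = £2,200.10 + £5,376.00 = £7,576.10.
Excess = £7,576.10 − £6,878.30 = £697.80.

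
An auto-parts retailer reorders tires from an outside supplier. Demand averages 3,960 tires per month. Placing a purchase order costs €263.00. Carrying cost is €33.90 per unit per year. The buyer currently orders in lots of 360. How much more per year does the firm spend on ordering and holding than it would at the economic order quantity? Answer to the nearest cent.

Annual demand D = 3,960 × 12 = 47,520.
EOQ = √(2DS/H) = √(2 × 47,520 × 263 / 33.9) ≈ 858.68.
Cost at Q* = (D/Q*)S + (Q*/2)H = √(2DSH) ≈ €29,109.24.
Cost at Q = 360: (47,520/360)×263 + (360/2)×33.9 = €34,716.00 + €6,102.00 = €40,818.00.
Excess = €40,818.00 − €29,109.24 = €11,708.76.

Extra cost ≈ €11,708.76 per year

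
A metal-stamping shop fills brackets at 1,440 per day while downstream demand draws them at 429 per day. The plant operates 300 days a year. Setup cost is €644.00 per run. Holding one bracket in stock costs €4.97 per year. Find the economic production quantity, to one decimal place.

Annual demand D = 429 × 300 = 128,700.
Production build-up factor (1 − d/p) = 1 − 429/1,440 = 0.7021.
Q* = √(2DS / (H(1 − d/p))) = √(2 × 128,700 × 644 / (4.97 × 0.7021)).
= √(165,765,600 / 3.4894) ≈ 6892.467.

Q* ≈ 6,892.5 brackets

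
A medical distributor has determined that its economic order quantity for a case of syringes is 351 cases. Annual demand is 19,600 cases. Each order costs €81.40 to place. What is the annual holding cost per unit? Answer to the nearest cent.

Squaring Q* = √(2DS/H) gives Q*² = 2DS/H.
From Q* = √(2DS/H): H = 2DS / Q*² = 2 × 19,600 × 81.4 / 351² = 25.8998.

H ≈ €25.90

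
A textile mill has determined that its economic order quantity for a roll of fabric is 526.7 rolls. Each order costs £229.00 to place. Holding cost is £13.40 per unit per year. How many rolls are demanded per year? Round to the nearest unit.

Invert the EOQ relation Q*² = 2DS/H.
From Q* = √(2DS/H): D = Q*²H / (2S) = 526.7² × 13.4 / (2 × 229) = 8116.447.

D ≈ 8,116 rolls per year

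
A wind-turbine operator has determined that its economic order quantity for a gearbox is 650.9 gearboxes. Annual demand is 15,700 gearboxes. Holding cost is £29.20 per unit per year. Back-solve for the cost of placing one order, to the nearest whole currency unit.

S ≈ £394

The basic EOQ model gives Q* = √(2DS/H); rearrange for the unknown.
From Q* = √(2DS/H): S = Q*²H / (2D) = 650.9² × 29.2 / (2 × 15,700) = 393.9869.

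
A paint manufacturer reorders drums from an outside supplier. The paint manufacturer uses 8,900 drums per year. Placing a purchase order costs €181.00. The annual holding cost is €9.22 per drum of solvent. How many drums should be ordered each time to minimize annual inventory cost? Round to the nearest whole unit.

Q* ≈ 591 drums

EOQ = √(2DS / H) = √(2 × 8,900 × 181 / 9.22).
= √(3,221,800 / 9.22) = √349,436.0087 ≈ 591.131.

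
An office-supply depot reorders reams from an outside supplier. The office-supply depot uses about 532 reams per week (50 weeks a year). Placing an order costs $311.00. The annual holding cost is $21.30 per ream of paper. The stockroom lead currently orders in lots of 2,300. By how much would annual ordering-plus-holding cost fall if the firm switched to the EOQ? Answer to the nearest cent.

Annual demand D = 532 × 50 = 26,600.
EOQ = √(2DS/H) = √(2 × 26,600 × 311 / 21.3) ≈ 881.35.
Cost at Q* = (D/Q*)S + (Q*/2)H = √(2DSH) ≈ $18,772.66.
Cost at Q = 2,300: (26,600/2,300)×311 + (2,300/2)×21.3 = $3,596.78 + $24,495.00 = $28,091.78.
Excess = $28,091.78 − $18,772.66 = $9,319.12.

Extra cost ≈ $9,319.12 per year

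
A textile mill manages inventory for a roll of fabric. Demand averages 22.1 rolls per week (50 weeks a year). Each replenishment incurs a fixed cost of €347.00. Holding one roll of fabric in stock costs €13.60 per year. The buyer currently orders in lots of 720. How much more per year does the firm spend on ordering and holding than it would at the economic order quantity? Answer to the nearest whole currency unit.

Extra cost ≈ €2,199 per year

Annual demand D = 22.1 × 50 = 1,105.
EOQ = √(2DS/H) = √(2 × 1,105 × 347 / 13.6) ≈ 237.46.
Cost at Q* = (D/Q*)S + (Q*/2)H = √(2DSH) ≈ €3,229.46.
Cost at Q = 720: (1,105/720)×347 + (720/2)×13.6 = €532.55 + €4,896.00 = €5,428.55.
Excess = €5,428.55 − €3,229.46 = €2,199.09.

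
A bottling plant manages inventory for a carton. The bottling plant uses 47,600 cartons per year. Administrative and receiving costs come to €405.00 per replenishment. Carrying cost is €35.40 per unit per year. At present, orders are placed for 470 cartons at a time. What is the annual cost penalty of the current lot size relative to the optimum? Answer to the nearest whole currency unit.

Extra cost ≈ €12,392 per year

EOQ = √(2DS/H) = √(2 × 47,600 × 405 / 35.4) ≈ 1043.62.
Cost at Q* = (D/Q*)S + (Q*/2)H = √(2DSH) ≈ €36,944.31.
Cost at Q = 470: (47,600/470)×405 + (470/2)×35.4 = €41,017.02 + €8,319.00 = €49,336.02.
Excess = €49,336.02 − €36,944.31 = €12,391.71.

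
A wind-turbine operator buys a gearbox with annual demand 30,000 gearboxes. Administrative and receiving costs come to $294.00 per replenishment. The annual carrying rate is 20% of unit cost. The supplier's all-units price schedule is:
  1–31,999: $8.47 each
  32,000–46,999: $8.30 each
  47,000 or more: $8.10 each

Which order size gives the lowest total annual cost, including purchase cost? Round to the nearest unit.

Q* ≈ 3,227 gearboxes

Holding cost per unit per year at price C is H = 0.20·C.
For each price level, check whether its EOQ is feasible; otherwise the best quantity at that price is the breakpoint.
EOQ at $8.47 = 3227.0 (feasible in tier 1): TC = 30,000×$8.47 + (30,000/3227.0)×294 + (3227.0/2)×0.20×$8.47 = $259,566.46.
EOQ at $8.30 = 3259.8 < 32000, so use break Q=32000: TC = 30,000×$8.30 + (30,000/32000.0)×294 + (32000.0/2)×0.20×$8.30 = $275,835.63.
EOQ at $8.10 = 3299.8 < 47000, so use break Q=47000: TC = 30,000×$8.10 + (30,000/47000.0)×294 + (47000.0/2)×0.20×$8.10 = $281,257.66.
Lowest total cost is $259,566.46 at Q = 3227.0.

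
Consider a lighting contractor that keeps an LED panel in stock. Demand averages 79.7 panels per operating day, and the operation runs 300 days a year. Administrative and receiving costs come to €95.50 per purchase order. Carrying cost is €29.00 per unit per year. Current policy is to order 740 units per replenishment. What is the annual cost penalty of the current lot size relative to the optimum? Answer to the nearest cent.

Extra cost ≈ €2,307.53 per year

Annual demand D = 79.7 × 300 = 23,910.
EOQ = √(2DS/H) = √(2 × 23,910 × 95.5 / 29) ≈ 396.83.
Cost at Q* = (D/Q*)S + (Q*/2)H = √(2DSH) ≈ €11,508.15.
Cost at Q = 740: (23,910/740)×95.5 + (740/2)×29 = €3,085.68 + €10,730.00 = €13,815.68.
Excess = €13,815.68 − €11,508.15 = €2,307.53.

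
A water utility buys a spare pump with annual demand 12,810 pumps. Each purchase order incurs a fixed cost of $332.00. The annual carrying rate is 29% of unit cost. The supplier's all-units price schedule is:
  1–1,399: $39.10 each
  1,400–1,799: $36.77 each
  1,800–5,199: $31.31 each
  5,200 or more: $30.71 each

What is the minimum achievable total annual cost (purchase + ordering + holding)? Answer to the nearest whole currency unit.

Holding cost per unit per year at price C is H = 0.29·C.
For each price level, check whether its EOQ is feasible; otherwise the best quantity at that price is the breakpoint.
EOQ at $39.10 = 866.1 (feasible in tier 1): TC = 12,810×$39.10 + (12,810/866.1)×332 + (866.1/2)×0.29×$39.10 = $510,691.78.
EOQ at $36.77 = 893.1 < 1400, so use break Q=1400: TC = 12,810×$36.77 + (12,810/1400.0)×332 + (1400.0/2)×0.29×$36.77 = $481,525.81.
EOQ at $31.31 = 967.9 < 1800, so use break Q=1800: TC = 12,810×$31.31 + (12,810/1800.0)×332 + (1800.0/2)×0.29×$31.31 = $411,615.74.
EOQ at $30.71 = 977.3 < 5200, so use break Q=5200: TC = 12,810×$30.71 + (12,810/5200.0)×332 + (5200.0/2)×0.29×$30.71 = $417,368.31.
Lowest total cost among the candidates is at Q = 1800.0.

TC* ≈ $411,616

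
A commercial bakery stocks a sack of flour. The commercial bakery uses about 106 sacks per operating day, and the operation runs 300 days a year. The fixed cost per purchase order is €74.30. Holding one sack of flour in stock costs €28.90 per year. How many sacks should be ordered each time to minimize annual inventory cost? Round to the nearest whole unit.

Annual demand D = 106 × 300 = 31,800.
EOQ = √(2DS / H) = √(2 × 31,800 × 74.3 / 28.9).
= √(4,725,480 / 28.9) = √163,511.4187 ≈ 404.365.

Q* ≈ 404 sacks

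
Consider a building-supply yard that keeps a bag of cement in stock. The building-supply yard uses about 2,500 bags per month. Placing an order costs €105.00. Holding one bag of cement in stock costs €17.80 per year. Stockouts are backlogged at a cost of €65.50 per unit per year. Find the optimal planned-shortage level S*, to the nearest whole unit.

Annual demand D = 2,500 × 12 = 30,000.
With planned backorders, Q* = √(2DS/H) · √((H+B)/B).
√(2DS/H) = √(2 × 30,000 × 105 / 17.8) = 594.922.
√((H+B)/B) = √((17.8+65.5)/65.5) = 1.1277.
Q* ≈ 670.907.
S* = Q* · H/(H+B) = 670.907 × 17.8/83.3 ≈ 143.363.

S* ≈ 143 bags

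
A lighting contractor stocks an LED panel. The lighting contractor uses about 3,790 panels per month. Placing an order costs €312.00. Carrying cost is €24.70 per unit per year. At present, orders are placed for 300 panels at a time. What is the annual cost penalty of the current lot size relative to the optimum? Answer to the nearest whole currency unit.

Annual demand D = 3,790 × 12 = 45,480.
EOQ = √(2DS/H) = √(2 × 45,480 × 312 / 24.7) ≈ 1071.90.
Cost at Q* = (D/Q*)S + (Q*/2)H = √(2DSH) ≈ €26,475.92.
Cost at Q = 300: (45,480/300)×312 + (300/2)×24.7 = €47,299.20 + €3,705.00 = €51,004.20.
Excess = €51,004.20 − €26,475.92 = €24,528.28.

Extra cost ≈ €24,528 per year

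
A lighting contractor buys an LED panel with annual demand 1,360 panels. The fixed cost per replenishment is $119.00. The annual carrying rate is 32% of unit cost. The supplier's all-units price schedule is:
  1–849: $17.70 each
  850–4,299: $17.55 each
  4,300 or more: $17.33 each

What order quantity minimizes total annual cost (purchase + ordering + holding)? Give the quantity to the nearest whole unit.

Holding cost per unit per year at price C is H = 0.32·C.
For each price level, check whether its EOQ is feasible; otherwise the best quantity at that price is the breakpoint.
EOQ at $17.70 = 239.1 (feasible in tier 1): TC = 1,360×$17.70 + (1,360/239.1)×119 + (239.1/2)×0.32×$17.70 = $25,426.00.
EOQ at $17.55 = 240.1 < 850, so use break Q=850: TC = 1,360×$17.55 + (1,360/850.0)×119 + (850.0/2)×0.32×$17.55 = $26,445.20.
EOQ at $17.33 = 241.6 < 4300, so use break Q=4300: TC = 1,360×$17.33 + (1,360/4300.0)×119 + (4300.0/2)×0.32×$17.33 = $35,529.48.
Lowest total cost is $25,426.00 at Q = 239.1.

Q* ≈ 239 panels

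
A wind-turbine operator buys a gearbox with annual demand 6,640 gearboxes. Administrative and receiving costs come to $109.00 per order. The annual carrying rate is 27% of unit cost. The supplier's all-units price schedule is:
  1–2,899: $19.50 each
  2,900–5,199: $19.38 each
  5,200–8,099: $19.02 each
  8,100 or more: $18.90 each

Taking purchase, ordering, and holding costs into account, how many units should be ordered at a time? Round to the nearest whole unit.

Q* ≈ 524 gearboxes

Holding cost per unit per year at price C is H = 0.27·C.
Candidates are each tier's EOQ (if it falls in that tier) and each price-break quantity.
EOQ at $19.50 = 524.3 (feasible in tier 1): TC = 6,640×$19.50 + (6,640/524.3)×109 + (524.3/2)×0.27×$19.50 = $132,240.65.
EOQ at $19.38 = 526.0 < 2900, so use break Q=2900: TC = 6,640×$19.38 + (6,640/2900.0)×109 + (2900.0/2)×0.27×$19.38 = $136,520.04.
EOQ at $19.02 = 530.9 < 5200, so use break Q=5200: TC = 6,640×$19.02 + (6,640/5200.0)×109 + (5200.0/2)×0.27×$19.02 = $139,784.02.
EOQ at $18.90 = 532.6 < 8100, so use break Q=8100: TC = 6,640×$18.90 + (6,640/8100.0)×109 + (8100.0/2)×0.27×$18.90 = $146,252.50.
Lowest total cost is $132,240.65 at Q = 524.3.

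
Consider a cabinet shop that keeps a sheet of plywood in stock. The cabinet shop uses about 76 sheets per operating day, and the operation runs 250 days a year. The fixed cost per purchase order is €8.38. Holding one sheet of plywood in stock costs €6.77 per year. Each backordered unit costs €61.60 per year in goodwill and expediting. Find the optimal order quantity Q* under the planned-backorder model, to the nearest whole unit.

Q* ≈ 228 sheets

Annual demand D = 76 × 250 = 19,000.
With planned backorders, Q* = √(2DS/H) · √((H+B)/B).
√(2DS/H) = √(2 × 19,000 × 8.38 / 6.77) = 216.880.
√((H+B)/B) = √((6.77+61.6)/61.6) = 1.0535.
Q* ≈ 228.487.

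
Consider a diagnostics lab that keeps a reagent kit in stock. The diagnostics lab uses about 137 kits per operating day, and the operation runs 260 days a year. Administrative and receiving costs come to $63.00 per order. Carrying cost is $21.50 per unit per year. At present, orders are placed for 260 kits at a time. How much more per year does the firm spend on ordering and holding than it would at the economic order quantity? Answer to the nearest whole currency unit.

Annual demand D = 137 × 260 = 35,620.
EOQ = √(2DS/H) = √(2 × 35,620 × 63 / 21.5) ≈ 456.89.
Cost at Q* = (D/Q*)S + (Q*/2)H = √(2DSH) ≈ $9,823.17.
Cost at Q = 260: (35,620/260)×63 + (260/2)×21.5 = $8,631.00 + $2,795.00 = $11,426.00.
Excess = $11,426.00 − $9,823.17 = $1,602.83.

Extra cost ≈ $1,603 per year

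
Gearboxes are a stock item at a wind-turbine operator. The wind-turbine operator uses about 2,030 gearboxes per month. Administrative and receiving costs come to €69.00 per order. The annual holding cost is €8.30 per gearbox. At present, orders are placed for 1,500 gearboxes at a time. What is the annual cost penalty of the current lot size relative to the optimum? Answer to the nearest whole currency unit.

Extra cost ≈ €2,063 per year

Annual demand D = 2,030 × 12 = 24,360.
EOQ = √(2DS/H) = √(2 × 24,360 × 69 / 8.3) ≈ 636.41.
Cost at Q* = (D/Q*)S + (Q*/2)H = √(2DSH) ≈ €5,282.23.
Cost at Q = 1,500: (24,360/1,500)×69 + (1,500/2)×8.3 = €1,120.56 + €6,225.00 = €7,345.56.
Excess = €7,345.56 − €5,282.23 = €2,063.33.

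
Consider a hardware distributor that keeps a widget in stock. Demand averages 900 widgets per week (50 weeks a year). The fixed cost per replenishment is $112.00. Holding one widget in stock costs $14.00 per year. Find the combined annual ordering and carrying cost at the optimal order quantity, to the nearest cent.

TC* ≈ $11,879.39

Annual demand D = 900 × 50 = 45,000.
EOQ = √(2DS/H) = √(2 × 45,000 × 112 / 14) ≈ 848.53.
At Q*, ordering cost (D/Q*)S equals holding cost (Q*/2)H, each = √(DSH/2).
Minimum total = √(2DSH) = √(2 × 45,000 × 112 × 14) ≈ 11879.394.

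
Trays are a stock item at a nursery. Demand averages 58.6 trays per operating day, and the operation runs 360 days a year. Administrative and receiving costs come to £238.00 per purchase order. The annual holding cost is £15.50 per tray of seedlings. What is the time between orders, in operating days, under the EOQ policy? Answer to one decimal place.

T ≈ 13.7 days

Annual demand D = 58.6 × 360 = 21,096.
The optimal lot size = √(2DS/H) = √(2 × 21,096 × 238 / 15.5) ≈ 804.89.
Cycle time = Q*/D × 360 = 804.89 / 21,096 × 360 ≈ 13.735 days.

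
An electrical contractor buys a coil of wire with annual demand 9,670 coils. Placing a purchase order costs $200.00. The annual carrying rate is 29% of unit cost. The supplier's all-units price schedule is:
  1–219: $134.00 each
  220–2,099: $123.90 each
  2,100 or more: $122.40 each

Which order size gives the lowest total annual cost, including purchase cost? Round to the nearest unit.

Holding cost per unit per year at price C is H = 0.29·C.
Evaluate total cost at each tier's feasible EOQ or, if the EOQ is below the tier, at the tier's minimum quantity.
Tier 1 ($134.00): EOQ = 315.5 exceeds tier's upper bound 219, so this tier is dominated.
EOQ at $123.90 = 328.1 (feasible in tier 2): TC = 9,670×$123.90 + (9,670/328.1)×200 + (328.1/2)×0.29×$123.90 = $1,209,902.02.
EOQ at $122.40 = 330.1 < 2100, so use break Q=2100: TC = 9,670×$122.40 + (9,670/2100.0)×200 + (2100.0/2)×0.29×$122.40 = $1,221,799.75.
Lowest total cost is $1,209,902.02 at Q = 328.1.

Q* ≈ 328 coils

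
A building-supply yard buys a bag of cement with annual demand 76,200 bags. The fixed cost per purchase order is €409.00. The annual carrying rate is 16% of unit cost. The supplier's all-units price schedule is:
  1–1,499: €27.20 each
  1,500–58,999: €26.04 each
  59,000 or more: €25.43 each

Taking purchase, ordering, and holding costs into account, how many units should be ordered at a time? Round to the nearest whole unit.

Holding cost per unit per year at price C is H = 0.16·C.
Candidates are each tier's EOQ (if it falls in that tier) and each price-break quantity.
Tier 1 (€27.20): EOQ = 3784.5 exceeds tier's upper bound 1499, so this tier is dominated.
EOQ at €26.04 = 3867.9 (feasible in tier 2): TC = 76,200×€26.04 + (76,200/3867.9)×409 + (3867.9/2)×0.16×€26.04 = €2,000,363.16.
EOQ at €25.43 = 3914.0 < 59000, so use break Q=59000: TC = 76,200×€25.43 + (76,200/59000.0)×409 + (59000.0/2)×0.16×€25.43 = €2,058,323.83.
Lowest total cost is €2,000,363.16 at Q = 3867.9.

Q* ≈ 3,868 bags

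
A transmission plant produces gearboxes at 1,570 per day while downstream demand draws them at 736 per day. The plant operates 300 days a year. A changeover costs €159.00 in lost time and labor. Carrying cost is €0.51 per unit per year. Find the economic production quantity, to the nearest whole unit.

Annual demand D = 736 × 300 = 220,800.
Production build-up factor (1 − d/p) = 1 − 736/1,570 = 0.5312.
Q* = √(2DS / (H(1 − d/p))) = √(2 × 220,800 × 159 / (0.51 × 0.5312)).
= √(70,214,400 / 0.2709) ≈ 16098.848.

Q* ≈ 16,099 gearboxes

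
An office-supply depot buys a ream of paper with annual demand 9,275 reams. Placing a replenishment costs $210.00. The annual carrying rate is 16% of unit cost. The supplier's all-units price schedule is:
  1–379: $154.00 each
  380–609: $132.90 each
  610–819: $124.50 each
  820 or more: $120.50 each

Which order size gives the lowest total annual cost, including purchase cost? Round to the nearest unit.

Q* ≈ 820 reams

Holding cost per unit per year at price C is H = 0.16·C.
For each price level, check whether its EOQ is feasible; otherwise the best quantity at that price is the breakpoint.
Tier 1 ($154.00): EOQ = 397.6 exceeds tier's upper bound 379, so this tier is dominated.
EOQ at $132.90 = 428.0 (feasible in tier 2): TC = 9,275×$132.90 + (9,275/428.0)×210 + (428.0/2)×0.16×$132.90 = $1,241,748.81.
EOQ at $124.50 = 442.2 < 610, so use break Q=610: TC = 9,275×$124.50 + (9,275/610.0)×210 + (610.0/2)×0.16×$124.50 = $1,164,006.13.
EOQ at $120.50 = 449.5 < 820, so use break Q=820: TC = 9,275×$120.50 + (9,275/820.0)×210 + (820.0/2)×0.16×$120.50 = $1,127,917.60.
Lowest total cost is $1,127,917.60 at Q = 820.0.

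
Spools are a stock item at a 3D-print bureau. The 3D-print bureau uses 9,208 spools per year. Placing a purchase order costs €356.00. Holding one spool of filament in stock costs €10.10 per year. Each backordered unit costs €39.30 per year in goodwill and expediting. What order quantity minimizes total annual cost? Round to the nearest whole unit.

With planned backorders, Q* = √(2DS/H) · √((H+B)/B).
√(2DS/H) = √(2 × 9,208 × 356 / 10.1) = 805.679.
√((H+B)/B) = √((10.1+39.3)/39.3) = 1.1212.
Q* ≈ 903.294.

Q* ≈ 903 spools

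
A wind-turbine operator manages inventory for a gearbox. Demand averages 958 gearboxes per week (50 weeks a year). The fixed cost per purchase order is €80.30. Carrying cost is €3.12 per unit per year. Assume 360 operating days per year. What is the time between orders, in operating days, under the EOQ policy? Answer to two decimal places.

Annual demand D = 958 × 50 = 47,900.
EOQ = √(2DS/H) = √(2 × 47,900 × 80.3 / 3.12) ≈ 1570.23.
Cycle time = Q*/D × 360 = 1570.23 / 47,900 × 360 ≈ 11.801 days.

T ≈ 11.80 days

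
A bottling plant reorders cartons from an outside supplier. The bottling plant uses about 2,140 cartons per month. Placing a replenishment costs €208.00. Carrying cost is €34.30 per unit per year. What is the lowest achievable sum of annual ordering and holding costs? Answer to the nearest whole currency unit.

Annual demand D = 2,140 × 12 = 25,680.
EOQ = √(2DS/H) = √(2 × 25,680 × 208 / 34.3) ≈ 558.08.
At the optimum the two cost components are equal, so total cost = 2·(Q*/2)H = Q*·H.
Minimum total = √(2DSH) = √(2 × 25,680 × 208 × 34.3) ≈ 19142.173.

TC* ≈ €19,142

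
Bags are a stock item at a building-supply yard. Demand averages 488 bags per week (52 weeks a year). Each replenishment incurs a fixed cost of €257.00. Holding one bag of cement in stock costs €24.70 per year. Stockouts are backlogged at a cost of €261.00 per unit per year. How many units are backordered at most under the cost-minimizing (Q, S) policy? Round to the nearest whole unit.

S* ≈ 66 bags

Annual demand D = 488 × 52 = 25,376.
With planned backorders, Q* = √(2DS/H) · √((H+B)/B).
√(2DS/H) = √(2 × 25,376 × 257 / 24.7) = 726.682.
√((H+B)/B) = √((24.7+261)/261) = 1.0462.
Q* ≈ 760.290.
S* = Q* · H/(H+B) = 760.290 × 24.7/285.7 ≈ 65.730.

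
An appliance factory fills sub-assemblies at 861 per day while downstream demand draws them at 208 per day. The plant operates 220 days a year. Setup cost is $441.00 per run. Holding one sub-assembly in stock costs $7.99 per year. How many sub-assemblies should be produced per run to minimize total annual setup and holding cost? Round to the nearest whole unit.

Annual demand D = 208 × 220 = 45,760.
Production build-up factor (1 − d/p) = 1 − 208/861 = 0.7584.
Q* = √(2DS / (H(1 − d/p))) = √(2 × 45,760 × 441 / (7.99 × 0.7584)).
= √(40,360,320 / 6.0598) ≈ 2580.768.

Q* ≈ 2,581 sub-assemblies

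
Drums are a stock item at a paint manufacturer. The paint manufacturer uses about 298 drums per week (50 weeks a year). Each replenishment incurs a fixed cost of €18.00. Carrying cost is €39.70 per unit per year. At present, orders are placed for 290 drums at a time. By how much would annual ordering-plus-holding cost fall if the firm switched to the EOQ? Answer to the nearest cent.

Extra cost ≈ €2,066.67 per year

Annual demand D = 298 × 50 = 14,900.
EOQ = √(2DS/H) = √(2 × 14,900 × 18 / 39.7) ≈ 116.24.
Cost at Q* = (D/Q*)S + (Q*/2)H = √(2DSH) ≈ €4,614.66.
Cost at Q = 290: (14,900/290)×18 + (290/2)×39.7 = €924.83 + €5,756.50 = €6,681.33.
Excess = €6,681.33 − €4,614.66 = €2,066.67.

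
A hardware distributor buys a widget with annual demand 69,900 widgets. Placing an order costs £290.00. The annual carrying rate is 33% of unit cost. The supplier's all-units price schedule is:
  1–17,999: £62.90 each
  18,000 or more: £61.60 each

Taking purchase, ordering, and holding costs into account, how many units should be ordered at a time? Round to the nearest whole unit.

Q* ≈ 1,398 widgets

Holding cost per unit per year at price C is H = 0.33·C.
Evaluate total cost at each tier's feasible EOQ or, if the EOQ is below the tier, at the tier's minimum quantity.
EOQ at £62.90 = 1397.6 (feasible in tier 1): TC = 69,900×£62.90 + (69,900/1397.6)×290 + (1397.6/2)×0.33×£62.90 = £4,425,719.14.
EOQ at £61.60 = 1412.2 < 18000, so use break Q=18000: TC = 69,900×£61.60 + (69,900/18000.0)×290 + (18000.0/2)×0.33×£61.60 = £4,489,918.17.
Lowest total cost is £4,425,719.14 at Q = 1397.6.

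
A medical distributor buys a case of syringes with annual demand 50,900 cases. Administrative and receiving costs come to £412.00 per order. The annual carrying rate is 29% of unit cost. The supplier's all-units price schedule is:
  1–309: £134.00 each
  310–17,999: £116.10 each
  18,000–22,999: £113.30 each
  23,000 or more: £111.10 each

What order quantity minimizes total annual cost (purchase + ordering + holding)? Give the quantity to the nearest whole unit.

Q* ≈ 1,116 cases

Holding cost per unit per year at price C is H = 0.29·C.
Candidates are each tier's EOQ (if it falls in that tier) and each price-break quantity.
Tier 1 (£134.00): EOQ = 1038.9 exceeds tier's upper bound 309, so this tier is dominated.
EOQ at £116.10 = 1116.1 (feasible in tier 2): TC = 50,900×£116.10 + (50,900/1116.1)×412 + (1116.1/2)×0.29×£116.10 = £5,947,068.34.
EOQ at £113.30 = 1129.8 < 18000, so use break Q=18000: TC = 50,900×£113.30 + (50,900/18000.0)×412 + (18000.0/2)×0.29×£113.30 = £6,063,848.04.
EOQ at £111.10 = 1140.9 < 23000, so use break Q=23000: TC = 50,900×£111.10 + (50,900/23000.0)×412 + (23000.0/2)×0.29×£111.10 = £6,026,420.27.
Lowest total cost is £5,947,068.34 at Q = 1116.1.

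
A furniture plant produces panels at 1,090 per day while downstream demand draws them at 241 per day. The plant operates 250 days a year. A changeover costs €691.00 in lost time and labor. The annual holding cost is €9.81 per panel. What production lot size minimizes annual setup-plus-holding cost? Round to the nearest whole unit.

Q* ≈ 3,301 panels

Annual demand D = 241 × 250 = 60,250.
Production build-up factor (1 − d/p) = 1 − 241/1,090 = 0.7789.
Q* = √(2DS / (H(1 − d/p))) = √(2 × 60,250 × 691 / (9.81 × 0.7789)).
= √(83,265,500 / 7.641) ≈ 3301.091.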